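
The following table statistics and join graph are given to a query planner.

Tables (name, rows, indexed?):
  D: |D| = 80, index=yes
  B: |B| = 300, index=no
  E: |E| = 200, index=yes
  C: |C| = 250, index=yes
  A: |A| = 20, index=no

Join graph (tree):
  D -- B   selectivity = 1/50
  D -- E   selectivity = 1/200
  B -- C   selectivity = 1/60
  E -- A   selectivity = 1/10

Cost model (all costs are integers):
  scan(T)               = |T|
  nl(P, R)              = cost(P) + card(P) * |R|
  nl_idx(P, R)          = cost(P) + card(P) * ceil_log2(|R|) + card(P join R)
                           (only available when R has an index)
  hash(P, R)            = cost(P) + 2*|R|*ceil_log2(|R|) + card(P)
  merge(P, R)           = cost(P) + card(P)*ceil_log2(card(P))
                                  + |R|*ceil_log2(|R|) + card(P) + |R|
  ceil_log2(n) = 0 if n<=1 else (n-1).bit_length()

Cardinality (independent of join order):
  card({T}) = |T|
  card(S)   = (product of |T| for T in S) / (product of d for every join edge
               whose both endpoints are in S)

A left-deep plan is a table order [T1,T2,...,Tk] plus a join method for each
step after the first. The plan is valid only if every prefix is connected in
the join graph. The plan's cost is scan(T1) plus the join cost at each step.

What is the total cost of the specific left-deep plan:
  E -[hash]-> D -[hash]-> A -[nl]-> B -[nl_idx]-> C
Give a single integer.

step 1: scan E: cost=200, card=200
step 2: join D via hash
    card(P join D) = 200*80/(200) = 80
    cost = 200 + 2*80*7 + 200 = 1520
step 3: join A via hash
    card(P join A) = 80*20/(10) = 160
    cost = 1520 + 2*20*5 + 80 = 1800
step 4: join B via nl
    card(P join B) = 160*300/(50) = 960
    cost = 1800 + 160*300 = 49800
step 5: join C via nl_idx
    card(P join C) = 960*250/(60) = 4000
    cost = 49800 + 960*8 + 4000 = 61480

61480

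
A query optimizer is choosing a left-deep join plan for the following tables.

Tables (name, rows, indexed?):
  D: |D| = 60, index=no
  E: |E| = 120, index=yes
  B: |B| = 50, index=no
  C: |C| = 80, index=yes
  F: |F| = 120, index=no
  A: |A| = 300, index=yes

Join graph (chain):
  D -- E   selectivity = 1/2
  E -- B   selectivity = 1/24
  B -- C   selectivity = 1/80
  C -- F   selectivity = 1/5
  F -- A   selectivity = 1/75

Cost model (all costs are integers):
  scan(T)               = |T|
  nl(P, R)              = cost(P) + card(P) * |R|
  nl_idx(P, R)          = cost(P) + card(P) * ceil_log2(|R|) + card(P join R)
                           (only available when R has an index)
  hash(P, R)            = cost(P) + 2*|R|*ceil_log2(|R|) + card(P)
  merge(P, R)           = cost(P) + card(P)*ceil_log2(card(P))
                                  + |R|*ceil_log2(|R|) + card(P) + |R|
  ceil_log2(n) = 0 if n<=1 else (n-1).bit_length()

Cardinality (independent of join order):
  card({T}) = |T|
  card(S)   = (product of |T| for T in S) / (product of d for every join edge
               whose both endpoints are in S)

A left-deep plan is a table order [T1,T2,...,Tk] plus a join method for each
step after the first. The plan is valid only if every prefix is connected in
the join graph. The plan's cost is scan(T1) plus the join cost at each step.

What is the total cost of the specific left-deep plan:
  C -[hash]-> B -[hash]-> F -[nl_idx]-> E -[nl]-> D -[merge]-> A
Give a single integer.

step 1: scan C: cost=80, card=80
step 2: join B via hash
    card(P join B) = 80*50/(80) = 50
    cost = 80 + 2*50*6 + 80 = 760
step 3: join F via hash
    card(P join F) = 50*120/(5) = 1200
    cost = 760 + 2*120*7 + 50 = 2490
step 4: join E via nl_idx
    card(P join E) = 1200*120/(24) = 6000
    cost = 2490 + 1200*7 + 6000 = 16890
step 5: join D via nl
    card(P join D) = 6000*60/(2) = 180000
    cost = 16890 + 6000*60 = 376890
step 6: join A via merge
    card(P join A) = 180000*300/(75) = 720000
    cost = 376890 + 180000*18 + 300*9 + 180000 + 300 = 3799890

3799890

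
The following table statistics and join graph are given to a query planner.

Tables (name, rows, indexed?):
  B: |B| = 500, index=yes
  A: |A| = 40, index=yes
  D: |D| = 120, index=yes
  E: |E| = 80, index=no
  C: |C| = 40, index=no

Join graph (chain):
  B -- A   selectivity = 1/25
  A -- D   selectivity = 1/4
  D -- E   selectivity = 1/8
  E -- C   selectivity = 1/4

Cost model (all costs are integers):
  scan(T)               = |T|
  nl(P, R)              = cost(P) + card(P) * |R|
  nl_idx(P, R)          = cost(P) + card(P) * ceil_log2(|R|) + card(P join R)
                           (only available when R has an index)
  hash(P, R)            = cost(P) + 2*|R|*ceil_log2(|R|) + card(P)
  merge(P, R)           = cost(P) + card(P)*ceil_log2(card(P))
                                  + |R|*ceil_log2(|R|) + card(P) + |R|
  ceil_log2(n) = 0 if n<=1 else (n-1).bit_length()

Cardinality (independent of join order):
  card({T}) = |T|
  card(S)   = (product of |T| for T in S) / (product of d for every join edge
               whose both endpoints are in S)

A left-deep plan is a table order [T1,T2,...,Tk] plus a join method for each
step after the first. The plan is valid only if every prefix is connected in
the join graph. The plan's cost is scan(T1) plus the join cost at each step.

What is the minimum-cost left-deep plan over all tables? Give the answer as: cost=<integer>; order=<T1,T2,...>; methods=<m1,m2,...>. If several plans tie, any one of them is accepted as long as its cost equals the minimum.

cost=144520; order=D,A,E,C,B; methods=hash,hash,hash,hash

Selinger DP (subsets sized 1..n):
  {B}: scan cost=500, card=500
  {A}: scan cost=40, card=40
  {D}: scan cost=120, card=120
  {E}: scan cost=80, card=80
  {C}: scan cost=40, card=40
  {AB}: card=800; try (B,nl_idx)→1200, (A,hash)→1480, (A,nl_idx)→4300, (B,merge)→5320, (A,merge)→5780, (B,hash)→9080 …(+2); best=1200 via (B,nl_idx)
  {AD}: card=1200; try (A,hash)→720, (D,merge)→1280, (A,merge)→1360, (D,nl_idx)→1520, (D,hash)→1760, (A,nl_idx)→2040 …(+2); best=720 via (A,hash)
  {DE}: card=1200; try (E,hash)→1360, (D,merge)→1680, (E,merge)→1720, (D,hash)→1840, (D,nl_idx)→1840, (D,nl)→9680 …(+1); best=1360 via (E,hash)
  {CE}: card=800; try (C,hash)→640, (E,merge)→960, (C,merge)→1000, (E,hash)→1200, (E,nl)→3240, (C,nl)→3280; best=640 via (C,hash)
  {ABD}: card=24000; try (D,hash)→3680, (B,hash)→10920, (D,merge)→10960, (B,merge)→20120, (D,nl_idx)→30800, (B,nl_idx)→35520 …(+2); best=3680 via (D,hash)
  {ADE}: card=12000; try (E,hash)→3040, (A,hash)→3040, (E,merge)→15760, (A,merge)→16040, (A,nl_idx)→20560, (A,nl)→49360 …(+1); best=3040 via (E,hash)
  {CDE}: card=12000; try (C,hash)→3040, (D,hash)→3120, (D,merge)→10400, (C,merge)→16040, (D,nl_idx)→18240, (C,nl)→49360 …(+1); best=3040 via (C,hash)
  {ABDE}: card=240000; try (B,hash)→24040, (E,hash)→28800, (B,merge)→188040, (B,nl_idx)→351040, (E,merge)→388320, (E,nl)→1923680 …(+1); best=24040 via (B,hash)
  {ACDE}: card=120000; try (C,hash)→15520, (A,hash)→15520, (C,merge)→183320, (A,merge)→183320, (A,nl_idx)→195040, (C,nl)→483040 …(+1); best=15520 via (C,hash)
  {ABCDE}: card=2400000; try (B,hash)→144520, (C,hash)→264520, (B,merge)→2180520, (B,nl_idx)→3495520, (C,merge)→4584320, (C,nl)→9624040 …(+1); best=144520 via (B,hash)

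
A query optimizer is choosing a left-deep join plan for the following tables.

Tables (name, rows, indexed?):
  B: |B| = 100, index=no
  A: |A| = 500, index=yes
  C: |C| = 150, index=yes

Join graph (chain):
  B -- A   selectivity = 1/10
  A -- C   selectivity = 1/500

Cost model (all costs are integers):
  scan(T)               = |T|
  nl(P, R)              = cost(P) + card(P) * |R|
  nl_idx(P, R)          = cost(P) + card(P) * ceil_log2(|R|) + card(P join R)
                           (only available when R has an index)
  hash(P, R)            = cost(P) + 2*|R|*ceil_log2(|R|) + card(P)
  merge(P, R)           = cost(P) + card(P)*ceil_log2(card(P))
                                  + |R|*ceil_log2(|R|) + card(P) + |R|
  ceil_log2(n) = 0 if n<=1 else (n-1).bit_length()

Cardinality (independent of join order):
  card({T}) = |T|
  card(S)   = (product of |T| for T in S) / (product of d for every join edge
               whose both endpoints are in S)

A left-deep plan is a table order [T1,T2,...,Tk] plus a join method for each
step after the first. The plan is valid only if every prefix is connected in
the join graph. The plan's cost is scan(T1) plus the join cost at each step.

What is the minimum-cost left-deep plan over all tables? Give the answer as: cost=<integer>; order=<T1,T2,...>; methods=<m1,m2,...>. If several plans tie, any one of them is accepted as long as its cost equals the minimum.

cost=3200; order=C,A,B; methods=nl_idx,hash

Selinger DP (subsets sized 1..n):
  {B}: scan cost=100, card=100
  {A}: scan cost=500, card=500
  {C}: scan cost=150, card=150
  {AB}: card=5000; try (B,hash)→2400, (A,merge)→5900, (A,nl_idx)→6000, (B,merge)→6300, (A,hash)→9200, (A,nl)→50100 …(+1); best=2400 via (B,hash)
  {AC}: card=150; try (A,nl_idx)→1650, (C,hash)→3400, (C,nl_idx)→4650, (A,merge)→6500, (C,merge)→6850, (A,hash)→9300 …(+2); best=1650 via (A,nl_idx)
  {ABC}: card=1500; try (B,hash)→3200, (B,merge)→3800, (C,hash)→9800, (B,nl)→16650, (C,nl_idx)→43900, (C,merge)→73750 …(+1); best=3200 via (B,hash)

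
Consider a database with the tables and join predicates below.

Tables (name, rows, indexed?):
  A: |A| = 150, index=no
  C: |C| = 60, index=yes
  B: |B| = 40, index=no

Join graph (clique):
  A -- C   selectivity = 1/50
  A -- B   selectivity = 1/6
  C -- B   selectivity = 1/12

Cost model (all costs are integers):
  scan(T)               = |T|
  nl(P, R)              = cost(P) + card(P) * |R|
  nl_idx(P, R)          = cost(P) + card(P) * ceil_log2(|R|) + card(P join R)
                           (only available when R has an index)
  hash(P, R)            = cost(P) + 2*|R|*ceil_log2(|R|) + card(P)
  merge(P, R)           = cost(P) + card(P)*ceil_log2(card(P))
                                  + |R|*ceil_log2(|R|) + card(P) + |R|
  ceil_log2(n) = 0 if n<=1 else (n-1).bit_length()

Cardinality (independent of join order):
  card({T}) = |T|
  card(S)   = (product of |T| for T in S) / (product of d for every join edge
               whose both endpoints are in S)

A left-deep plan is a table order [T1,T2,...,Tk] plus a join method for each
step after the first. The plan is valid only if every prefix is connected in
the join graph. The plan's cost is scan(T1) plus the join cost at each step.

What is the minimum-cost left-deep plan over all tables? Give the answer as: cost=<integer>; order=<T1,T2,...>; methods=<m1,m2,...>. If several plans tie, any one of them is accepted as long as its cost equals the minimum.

Selinger DP (subsets sized 1..n):
  {A}: scan cost=150, card=150
  {C}: scan cost=60, card=60
  {B}: scan cost=40, card=40
  {AC}: card=180; try (C,hash)→1020, (C,nl_idx)→1230, (A,merge)→1830, (C,merge)→1920, (A,hash)→2520, (A,nl)→9060 …(+1); best=1020 via (C,hash)
  {AB}: card=1000; try (B,hash)→780, (A,merge)→1670, (B,merge)→1780, (A,hash)→2480, (A,nl)→6040, (B,nl)→6150; best=780 via (B,hash)
  {BC}: card=200; try (C,nl_idx)→480, (B,hash)→600, (C,merge)→740, (B,merge)→760, (C,hash)→800, (C,nl)→2440 …(+1); best=480 via (C,nl_idx)
  {ABC}: card=100; try (B,hash)→1680, (C,hash)→2500, (B,merge)→2920, (A,hash)→3080, (A,merge)→3630, (C,nl_idx)→6880 …(+4); best=1680 via (B,hash)

cost=1680; order=A,C,B; methods=hash,hash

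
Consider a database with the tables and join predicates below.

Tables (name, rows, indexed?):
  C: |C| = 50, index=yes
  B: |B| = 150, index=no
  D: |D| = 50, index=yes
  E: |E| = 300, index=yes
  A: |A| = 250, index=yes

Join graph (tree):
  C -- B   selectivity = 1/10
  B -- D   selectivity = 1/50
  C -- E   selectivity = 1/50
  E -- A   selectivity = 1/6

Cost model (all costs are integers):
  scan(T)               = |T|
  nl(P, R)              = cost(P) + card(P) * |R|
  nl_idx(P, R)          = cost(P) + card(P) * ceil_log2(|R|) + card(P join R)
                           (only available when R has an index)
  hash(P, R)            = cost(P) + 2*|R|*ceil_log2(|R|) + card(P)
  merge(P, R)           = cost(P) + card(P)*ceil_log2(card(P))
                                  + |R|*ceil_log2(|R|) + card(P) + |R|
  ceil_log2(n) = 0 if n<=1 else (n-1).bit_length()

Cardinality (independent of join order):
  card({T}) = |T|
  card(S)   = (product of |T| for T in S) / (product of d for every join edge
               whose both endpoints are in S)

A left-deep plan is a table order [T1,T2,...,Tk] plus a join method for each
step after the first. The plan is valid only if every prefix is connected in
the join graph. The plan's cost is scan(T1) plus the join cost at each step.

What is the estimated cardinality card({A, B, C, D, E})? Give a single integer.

187500

Tables in S: A(250), B(150), C(50), D(50), E(300)
Edges inside S: C-B(d=10), B-D(d=50), C-E(d=50), E-A(d=6)
numerator = 250 * 150 * 50 * 50 * 300 = 28125000000
denominator = 10 * 50 * 50 * 6 = 150000
card(S) = 28125000000 / 150000 = 187500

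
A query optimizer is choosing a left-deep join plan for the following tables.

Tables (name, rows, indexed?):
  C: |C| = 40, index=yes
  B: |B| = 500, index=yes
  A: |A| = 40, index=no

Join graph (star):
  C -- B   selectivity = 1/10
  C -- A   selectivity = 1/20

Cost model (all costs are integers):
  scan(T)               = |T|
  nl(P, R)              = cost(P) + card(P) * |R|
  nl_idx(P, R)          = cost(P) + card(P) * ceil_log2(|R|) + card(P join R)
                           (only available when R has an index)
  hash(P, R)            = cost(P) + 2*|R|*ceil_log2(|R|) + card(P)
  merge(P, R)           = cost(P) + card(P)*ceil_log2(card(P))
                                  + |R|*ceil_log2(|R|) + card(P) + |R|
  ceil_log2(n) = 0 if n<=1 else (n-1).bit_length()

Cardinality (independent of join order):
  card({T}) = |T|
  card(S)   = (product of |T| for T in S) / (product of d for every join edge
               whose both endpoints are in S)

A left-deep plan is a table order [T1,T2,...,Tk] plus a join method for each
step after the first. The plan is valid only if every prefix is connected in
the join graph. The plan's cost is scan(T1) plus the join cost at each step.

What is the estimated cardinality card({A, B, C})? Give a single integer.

4000

Tables in S: A(40), B(500), C(40)
Edges inside S: C-B(d=10), C-A(d=20)
numerator = 40 * 500 * 40 = 800000
denominator = 10 * 20 = 200
card(S) = 800000 / 200 = 4000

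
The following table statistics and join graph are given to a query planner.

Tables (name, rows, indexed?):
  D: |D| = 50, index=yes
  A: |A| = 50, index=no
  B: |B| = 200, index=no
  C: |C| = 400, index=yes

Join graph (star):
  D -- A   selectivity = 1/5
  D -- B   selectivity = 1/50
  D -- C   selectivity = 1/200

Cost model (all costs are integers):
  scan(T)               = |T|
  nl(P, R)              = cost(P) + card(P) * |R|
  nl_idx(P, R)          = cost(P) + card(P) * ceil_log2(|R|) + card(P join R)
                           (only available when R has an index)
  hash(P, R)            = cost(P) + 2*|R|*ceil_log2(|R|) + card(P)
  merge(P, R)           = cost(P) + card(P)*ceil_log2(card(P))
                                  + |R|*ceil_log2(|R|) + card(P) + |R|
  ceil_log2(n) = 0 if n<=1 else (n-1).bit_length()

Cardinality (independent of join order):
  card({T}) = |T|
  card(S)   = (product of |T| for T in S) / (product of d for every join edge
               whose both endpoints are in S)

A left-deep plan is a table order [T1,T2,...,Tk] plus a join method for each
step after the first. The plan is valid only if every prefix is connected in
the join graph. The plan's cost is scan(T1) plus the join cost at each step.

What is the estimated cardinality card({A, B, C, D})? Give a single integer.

Tables in S: A(50), B(200), C(400), D(50)
Edges inside S: D-A(d=5), D-B(d=50), D-C(d=200)
numerator = 50 * 200 * 400 * 50 = 200000000
denominator = 5 * 50 * 200 = 50000
card(S) = 200000000 / 50000 = 4000

4000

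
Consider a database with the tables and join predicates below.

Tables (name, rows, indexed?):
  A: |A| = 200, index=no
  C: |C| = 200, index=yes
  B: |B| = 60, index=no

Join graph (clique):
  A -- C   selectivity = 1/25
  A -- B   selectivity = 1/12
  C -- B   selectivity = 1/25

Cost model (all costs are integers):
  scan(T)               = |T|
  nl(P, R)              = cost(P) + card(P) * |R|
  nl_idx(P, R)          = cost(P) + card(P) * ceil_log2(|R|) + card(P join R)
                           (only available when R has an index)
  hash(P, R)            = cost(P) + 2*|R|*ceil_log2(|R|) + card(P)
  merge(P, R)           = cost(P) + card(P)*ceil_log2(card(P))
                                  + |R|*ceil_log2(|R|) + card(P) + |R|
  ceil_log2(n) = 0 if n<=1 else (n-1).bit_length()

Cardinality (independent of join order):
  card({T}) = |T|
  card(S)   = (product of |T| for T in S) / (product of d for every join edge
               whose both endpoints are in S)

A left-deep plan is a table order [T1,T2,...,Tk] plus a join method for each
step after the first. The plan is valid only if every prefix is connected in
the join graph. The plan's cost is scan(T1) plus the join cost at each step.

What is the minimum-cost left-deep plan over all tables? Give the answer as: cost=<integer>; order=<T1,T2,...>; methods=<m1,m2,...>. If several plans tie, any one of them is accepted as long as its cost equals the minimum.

Selinger DP (subsets sized 1..n):
  {A}: scan cost=200, card=200
  {C}: scan cost=200, card=200
  {B}: scan cost=60, card=60
  {AC}: card=1600; try (C,nl_idx)→3400, (C,hash)→3600, (A,hash)→3600, (C,merge)→3800, (A,merge)→3800, (C,nl)→40200 …(+1); best=3400 via (C,nl_idx)
  {AB}: card=1000; try (B,hash)→1120, (A,merge)→2280, (B,merge)→2420, (A,hash)→3320, (A,nl)→12060, (B,nl)→12200; best=1120 via (B,hash)
  {BC}: card=480; try (C,nl_idx)→1020, (B,hash)→1120, (C,merge)→2280, (B,merge)→2420, (C,hash)→3320, (C,nl)→12060 …(+1); best=1020 via (C,nl_idx)
  {ABC}: card=320; try (A,hash)→4700, (C,hash)→5320, (B,hash)→5720, (A,merge)→7620, (C,nl_idx)→9440, (C,merge)→13920 …(+4); best=4700 via (A,hash)

cost=4700; order=B,C,A; methods=nl_idx,hash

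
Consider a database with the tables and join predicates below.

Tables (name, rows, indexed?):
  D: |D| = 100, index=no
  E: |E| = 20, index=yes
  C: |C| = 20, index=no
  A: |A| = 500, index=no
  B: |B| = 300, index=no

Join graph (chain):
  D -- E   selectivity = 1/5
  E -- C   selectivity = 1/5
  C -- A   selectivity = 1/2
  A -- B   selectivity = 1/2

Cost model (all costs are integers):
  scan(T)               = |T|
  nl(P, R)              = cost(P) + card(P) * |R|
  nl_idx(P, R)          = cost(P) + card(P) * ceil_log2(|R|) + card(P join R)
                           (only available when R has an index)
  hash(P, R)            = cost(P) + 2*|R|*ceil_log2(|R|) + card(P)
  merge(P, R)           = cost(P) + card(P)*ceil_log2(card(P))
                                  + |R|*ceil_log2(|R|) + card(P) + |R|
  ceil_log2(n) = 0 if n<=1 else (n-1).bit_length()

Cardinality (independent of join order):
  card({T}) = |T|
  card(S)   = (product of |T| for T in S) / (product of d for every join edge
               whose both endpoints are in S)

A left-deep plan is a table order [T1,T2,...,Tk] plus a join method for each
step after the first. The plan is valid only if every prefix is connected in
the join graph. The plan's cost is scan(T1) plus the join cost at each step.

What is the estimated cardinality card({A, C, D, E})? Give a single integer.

400000

Tables in S: A(500), C(20), D(100), E(20)
Edges inside S: D-E(d=5), E-C(d=5), C-A(d=2)
numerator = 500 * 20 * 100 * 20 = 20000000
denominator = 5 * 5 * 2 = 50
card(S) = 20000000 / 50 = 400000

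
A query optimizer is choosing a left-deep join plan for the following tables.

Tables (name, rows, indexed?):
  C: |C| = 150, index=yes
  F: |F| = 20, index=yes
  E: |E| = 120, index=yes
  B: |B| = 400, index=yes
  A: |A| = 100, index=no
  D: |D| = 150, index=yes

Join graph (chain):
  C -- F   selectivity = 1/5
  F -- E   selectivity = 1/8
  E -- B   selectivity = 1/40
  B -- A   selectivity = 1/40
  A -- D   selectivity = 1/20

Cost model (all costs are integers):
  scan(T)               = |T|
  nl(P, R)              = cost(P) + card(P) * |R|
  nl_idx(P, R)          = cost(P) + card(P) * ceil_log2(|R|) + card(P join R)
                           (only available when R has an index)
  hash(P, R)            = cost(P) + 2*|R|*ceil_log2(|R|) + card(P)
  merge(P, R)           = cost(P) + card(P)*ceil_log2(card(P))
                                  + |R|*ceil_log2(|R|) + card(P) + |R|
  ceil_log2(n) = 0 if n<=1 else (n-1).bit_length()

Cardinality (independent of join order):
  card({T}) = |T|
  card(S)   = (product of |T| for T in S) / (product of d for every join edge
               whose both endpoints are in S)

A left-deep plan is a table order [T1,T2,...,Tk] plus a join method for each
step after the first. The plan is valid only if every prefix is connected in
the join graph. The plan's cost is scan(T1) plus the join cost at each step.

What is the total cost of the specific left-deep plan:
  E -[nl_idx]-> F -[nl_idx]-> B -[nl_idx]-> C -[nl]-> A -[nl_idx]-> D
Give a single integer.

step 1: scan E: cost=120, card=120
step 2: join F via nl_idx
    card(P join F) = 120*20/(8) = 300
    cost = 120 + 120*5 + 300 = 1020
step 3: join B via nl_idx
    card(P join B) = 300*400/(40) = 3000
    cost = 1020 + 300*9 + 3000 = 6720
step 4: join C via nl_idx
    card(P join C) = 3000*150/(5) = 90000
    cost = 6720 + 3000*8 + 90000 = 120720
step 5: join A via nl
    card(P join A) = 90000*100/(40) = 225000
    cost = 120720 + 90000*100 = 9120720
step 6: join D via nl_idx
    card(P join D) = 225000*150/(20) = 1687500
    cost = 9120720 + 225000*8 + 1687500 = 12608220

12608220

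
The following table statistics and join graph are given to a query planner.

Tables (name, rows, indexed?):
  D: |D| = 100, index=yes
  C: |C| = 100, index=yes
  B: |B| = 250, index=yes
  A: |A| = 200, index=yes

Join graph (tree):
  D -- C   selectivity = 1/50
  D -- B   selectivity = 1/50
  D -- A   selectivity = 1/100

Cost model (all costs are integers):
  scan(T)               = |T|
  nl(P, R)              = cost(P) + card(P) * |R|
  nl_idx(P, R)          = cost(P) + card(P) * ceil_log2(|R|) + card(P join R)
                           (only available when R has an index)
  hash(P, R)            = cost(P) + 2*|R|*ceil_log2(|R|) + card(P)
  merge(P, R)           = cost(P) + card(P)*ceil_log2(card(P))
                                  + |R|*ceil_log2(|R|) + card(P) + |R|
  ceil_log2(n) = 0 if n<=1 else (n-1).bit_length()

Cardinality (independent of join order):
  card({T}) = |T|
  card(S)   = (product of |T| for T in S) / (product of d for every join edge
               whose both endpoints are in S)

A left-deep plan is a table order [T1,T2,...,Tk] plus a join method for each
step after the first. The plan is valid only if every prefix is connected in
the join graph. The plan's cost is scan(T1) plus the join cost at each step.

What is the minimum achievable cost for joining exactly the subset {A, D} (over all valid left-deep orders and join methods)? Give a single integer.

1100

Selinger DP over subsets of {A,D}:
  {D}: scan cost=100, card=100
  {A}: scan cost=200, card=200
  {AD}: card=200; try (A,nl_idx)→1100, (D,hash)→1800, (D,nl_idx)→1800, (A,merge)→2700, (D,merge)→2800, (A,hash)→3400 …(+2); best=1100 via (A,nl_idx)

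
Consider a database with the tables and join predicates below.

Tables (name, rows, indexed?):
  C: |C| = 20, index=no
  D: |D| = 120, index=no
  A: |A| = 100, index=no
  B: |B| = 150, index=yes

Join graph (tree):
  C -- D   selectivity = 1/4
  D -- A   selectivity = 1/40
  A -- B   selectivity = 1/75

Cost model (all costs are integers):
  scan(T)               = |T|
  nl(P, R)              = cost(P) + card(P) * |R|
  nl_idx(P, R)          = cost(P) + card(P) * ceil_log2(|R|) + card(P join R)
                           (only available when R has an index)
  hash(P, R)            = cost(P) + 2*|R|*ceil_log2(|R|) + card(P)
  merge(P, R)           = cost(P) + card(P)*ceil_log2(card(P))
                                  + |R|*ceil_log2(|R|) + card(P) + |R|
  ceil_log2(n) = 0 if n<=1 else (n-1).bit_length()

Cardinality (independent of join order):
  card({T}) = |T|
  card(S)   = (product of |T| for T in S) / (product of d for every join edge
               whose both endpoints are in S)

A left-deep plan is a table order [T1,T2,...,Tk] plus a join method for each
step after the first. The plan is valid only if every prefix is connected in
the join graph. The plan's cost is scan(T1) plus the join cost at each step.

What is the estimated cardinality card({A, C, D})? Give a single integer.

1500

Tables in S: A(100), C(20), D(120)
Edges inside S: C-D(d=4), D-A(d=40)
numerator = 100 * 20 * 120 = 240000
denominator = 4 * 40 = 160
card(S) = 240000 / 160 = 1500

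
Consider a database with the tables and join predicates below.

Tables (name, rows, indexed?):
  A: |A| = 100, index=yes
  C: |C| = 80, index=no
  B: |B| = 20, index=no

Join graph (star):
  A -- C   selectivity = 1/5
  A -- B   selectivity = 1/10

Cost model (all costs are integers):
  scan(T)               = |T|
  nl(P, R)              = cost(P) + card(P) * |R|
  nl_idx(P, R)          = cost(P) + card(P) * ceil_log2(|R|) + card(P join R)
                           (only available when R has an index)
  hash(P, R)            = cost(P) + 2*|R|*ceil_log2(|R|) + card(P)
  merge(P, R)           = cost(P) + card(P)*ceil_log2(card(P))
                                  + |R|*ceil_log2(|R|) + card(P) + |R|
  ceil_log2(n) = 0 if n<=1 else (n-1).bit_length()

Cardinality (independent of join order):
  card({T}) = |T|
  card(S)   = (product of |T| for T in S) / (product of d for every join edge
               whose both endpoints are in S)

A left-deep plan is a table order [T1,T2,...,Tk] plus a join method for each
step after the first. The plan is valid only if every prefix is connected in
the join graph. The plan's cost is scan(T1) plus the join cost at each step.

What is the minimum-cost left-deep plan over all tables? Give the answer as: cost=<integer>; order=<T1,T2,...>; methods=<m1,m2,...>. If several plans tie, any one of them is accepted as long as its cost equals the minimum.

cost=1680; order=B,A,C; methods=nl_idx,hash

Selinger DP (subsets sized 1..n):
  {A}: scan cost=100, card=100
  {C}: scan cost=80, card=80
  {B}: scan cost=20, card=20
  {AC}: card=1600; try (C,hash)→1320, (A,merge)→1520, (C,merge)→1540, (A,hash)→1560, (A,nl_idx)→2240, (A,nl)→8080 …(+1); best=1320 via (C,hash)
  {AB}: card=200; try (A,nl_idx)→360, (B,hash)→400, (A,merge)→940, (B,merge)→1020, (A,hash)→1440, (A,nl)→2020 …(+1); best=360 via (A,nl_idx)
  {ABC}: card=3200; try (C,hash)→1680, (C,merge)→2800, (B,hash)→3120, (C,nl)→16360, (B,merge)→20640, (B,nl)→33320; best=1680 via (C,hash)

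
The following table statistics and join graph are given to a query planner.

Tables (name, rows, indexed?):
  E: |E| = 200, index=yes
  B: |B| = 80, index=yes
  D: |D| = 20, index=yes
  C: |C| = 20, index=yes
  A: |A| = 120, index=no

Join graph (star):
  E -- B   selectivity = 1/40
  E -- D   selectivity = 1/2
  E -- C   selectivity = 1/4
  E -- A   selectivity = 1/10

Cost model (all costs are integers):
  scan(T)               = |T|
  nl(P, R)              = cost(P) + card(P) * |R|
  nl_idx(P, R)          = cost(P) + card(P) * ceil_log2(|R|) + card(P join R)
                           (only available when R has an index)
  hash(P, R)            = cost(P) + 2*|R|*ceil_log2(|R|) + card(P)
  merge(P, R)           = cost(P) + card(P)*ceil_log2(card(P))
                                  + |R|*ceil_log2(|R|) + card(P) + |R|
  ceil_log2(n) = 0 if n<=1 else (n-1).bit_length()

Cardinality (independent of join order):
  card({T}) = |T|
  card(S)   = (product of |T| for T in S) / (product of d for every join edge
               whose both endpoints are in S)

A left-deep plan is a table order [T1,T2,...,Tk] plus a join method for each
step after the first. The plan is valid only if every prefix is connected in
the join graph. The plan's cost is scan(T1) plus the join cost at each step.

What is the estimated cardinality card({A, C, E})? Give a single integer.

12000

Tables in S: A(120), C(20), E(200)
Edges inside S: E-C(d=4), E-A(d=10)
numerator = 120 * 20 * 200 = 480000
denominator = 4 * 10 = 40
card(S) = 480000 / 40 = 12000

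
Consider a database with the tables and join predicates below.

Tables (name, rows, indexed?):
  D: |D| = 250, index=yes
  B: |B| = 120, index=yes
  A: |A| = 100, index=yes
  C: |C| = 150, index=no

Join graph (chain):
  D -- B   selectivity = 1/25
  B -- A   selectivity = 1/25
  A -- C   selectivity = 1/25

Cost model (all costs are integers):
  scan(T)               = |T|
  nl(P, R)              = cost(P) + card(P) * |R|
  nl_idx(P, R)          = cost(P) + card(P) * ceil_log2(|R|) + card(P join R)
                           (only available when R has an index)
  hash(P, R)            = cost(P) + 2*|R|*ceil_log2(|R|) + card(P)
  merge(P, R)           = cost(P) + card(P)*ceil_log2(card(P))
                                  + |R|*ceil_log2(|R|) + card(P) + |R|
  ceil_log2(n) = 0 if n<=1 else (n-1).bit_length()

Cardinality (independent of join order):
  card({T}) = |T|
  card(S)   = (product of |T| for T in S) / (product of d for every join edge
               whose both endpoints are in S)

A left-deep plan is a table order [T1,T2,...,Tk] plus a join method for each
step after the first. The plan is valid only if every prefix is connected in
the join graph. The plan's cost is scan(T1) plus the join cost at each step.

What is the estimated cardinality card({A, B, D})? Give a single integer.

Tables in S: A(100), B(120), D(250)
Edges inside S: D-B(d=25), B-A(d=25)
numerator = 100 * 120 * 250 = 3000000
denominator = 25 * 25 = 625
card(S) = 3000000 / 625 = 4800

4800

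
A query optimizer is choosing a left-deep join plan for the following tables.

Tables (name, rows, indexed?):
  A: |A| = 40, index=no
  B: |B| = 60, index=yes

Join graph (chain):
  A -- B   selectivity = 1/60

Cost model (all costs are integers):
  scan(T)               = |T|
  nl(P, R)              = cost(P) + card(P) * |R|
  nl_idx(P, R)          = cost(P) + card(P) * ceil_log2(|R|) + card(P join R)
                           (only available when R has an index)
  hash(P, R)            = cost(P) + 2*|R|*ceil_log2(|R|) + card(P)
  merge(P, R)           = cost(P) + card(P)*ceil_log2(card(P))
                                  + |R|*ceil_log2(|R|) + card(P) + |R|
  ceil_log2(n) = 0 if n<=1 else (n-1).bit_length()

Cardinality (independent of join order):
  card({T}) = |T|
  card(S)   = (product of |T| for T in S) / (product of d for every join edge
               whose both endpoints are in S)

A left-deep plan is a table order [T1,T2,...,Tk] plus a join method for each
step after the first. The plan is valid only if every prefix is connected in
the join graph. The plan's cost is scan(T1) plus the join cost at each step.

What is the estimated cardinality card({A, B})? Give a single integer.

40

Tables in S: A(40), B(60)
Edges inside S: A-B(d=60)
numerator = 40 * 60 = 2400
denominator = 60 = 60
card(S) = 2400 / 60 = 40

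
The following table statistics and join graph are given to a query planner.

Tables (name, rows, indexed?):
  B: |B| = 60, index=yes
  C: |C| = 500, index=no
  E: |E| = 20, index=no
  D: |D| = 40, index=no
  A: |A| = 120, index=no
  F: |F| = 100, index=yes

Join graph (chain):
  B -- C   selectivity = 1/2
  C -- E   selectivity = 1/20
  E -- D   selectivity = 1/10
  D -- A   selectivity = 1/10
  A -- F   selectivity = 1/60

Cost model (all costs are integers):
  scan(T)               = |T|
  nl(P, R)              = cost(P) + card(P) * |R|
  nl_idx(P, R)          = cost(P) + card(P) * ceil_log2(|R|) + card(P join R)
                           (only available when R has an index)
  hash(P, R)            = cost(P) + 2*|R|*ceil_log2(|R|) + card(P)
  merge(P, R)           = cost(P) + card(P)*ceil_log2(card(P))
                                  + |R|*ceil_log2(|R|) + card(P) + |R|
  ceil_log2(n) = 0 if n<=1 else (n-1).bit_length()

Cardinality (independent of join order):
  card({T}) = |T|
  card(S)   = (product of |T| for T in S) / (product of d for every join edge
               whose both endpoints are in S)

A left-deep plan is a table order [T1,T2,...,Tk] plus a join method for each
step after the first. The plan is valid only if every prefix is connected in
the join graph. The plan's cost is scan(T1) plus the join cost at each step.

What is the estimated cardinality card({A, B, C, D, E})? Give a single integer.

720000

Tables in S: A(120), B(60), C(500), D(40), E(20)
Edges inside S: B-C(d=2), C-E(d=20), E-D(d=10), D-A(d=10)
numerator = 120 * 60 * 500 * 40 * 20 = 2880000000
denominator = 2 * 20 * 10 * 10 = 4000
card(S) = 2880000000 / 4000 = 720000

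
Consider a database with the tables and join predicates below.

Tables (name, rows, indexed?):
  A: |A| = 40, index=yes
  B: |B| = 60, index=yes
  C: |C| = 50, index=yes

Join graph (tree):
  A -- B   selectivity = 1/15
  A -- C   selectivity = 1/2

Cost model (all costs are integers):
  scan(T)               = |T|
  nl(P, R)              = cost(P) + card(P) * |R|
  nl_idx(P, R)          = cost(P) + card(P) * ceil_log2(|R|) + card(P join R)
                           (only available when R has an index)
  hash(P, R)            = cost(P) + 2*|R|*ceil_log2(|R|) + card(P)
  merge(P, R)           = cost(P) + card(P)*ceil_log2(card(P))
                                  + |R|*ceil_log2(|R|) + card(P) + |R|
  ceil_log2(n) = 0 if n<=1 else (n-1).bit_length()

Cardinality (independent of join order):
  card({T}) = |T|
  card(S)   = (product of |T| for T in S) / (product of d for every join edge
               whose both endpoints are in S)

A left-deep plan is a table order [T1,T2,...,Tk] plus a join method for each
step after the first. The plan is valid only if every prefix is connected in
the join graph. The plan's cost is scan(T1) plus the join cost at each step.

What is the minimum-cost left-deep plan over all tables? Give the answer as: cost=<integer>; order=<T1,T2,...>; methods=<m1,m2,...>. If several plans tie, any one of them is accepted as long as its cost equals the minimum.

cost=1200; order=A,B,C; methods=nl_idx,hash

Selinger DP (subsets sized 1..n):
  {A}: scan cost=40, card=40
  {B}: scan cost=60, card=60
  {C}: scan cost=50, card=50
  {AB}: card=160; try (B,nl_idx)→440, (A,nl_idx)→580, (A,hash)→600, (B,merge)→740, (A,merge)→760, (B,hash)→800 …(+2); best=440 via (B,nl_idx)
  {AC}: card=1000; try (A,hash)→580, (C,merge)→670, (C,hash)→680, (A,merge)→680, (C,nl_idx)→1280, (A,nl_idx)→1350 …(+2); best=580 via (A,hash)
  {ABC}: card=4000; try (C,hash)→1200, (C,merge)→2230, (B,hash)→2300, (C,nl_idx)→5400, (C,nl)→8440, (B,nl_idx)→10580 …(+2); best=1200 via (C,hash)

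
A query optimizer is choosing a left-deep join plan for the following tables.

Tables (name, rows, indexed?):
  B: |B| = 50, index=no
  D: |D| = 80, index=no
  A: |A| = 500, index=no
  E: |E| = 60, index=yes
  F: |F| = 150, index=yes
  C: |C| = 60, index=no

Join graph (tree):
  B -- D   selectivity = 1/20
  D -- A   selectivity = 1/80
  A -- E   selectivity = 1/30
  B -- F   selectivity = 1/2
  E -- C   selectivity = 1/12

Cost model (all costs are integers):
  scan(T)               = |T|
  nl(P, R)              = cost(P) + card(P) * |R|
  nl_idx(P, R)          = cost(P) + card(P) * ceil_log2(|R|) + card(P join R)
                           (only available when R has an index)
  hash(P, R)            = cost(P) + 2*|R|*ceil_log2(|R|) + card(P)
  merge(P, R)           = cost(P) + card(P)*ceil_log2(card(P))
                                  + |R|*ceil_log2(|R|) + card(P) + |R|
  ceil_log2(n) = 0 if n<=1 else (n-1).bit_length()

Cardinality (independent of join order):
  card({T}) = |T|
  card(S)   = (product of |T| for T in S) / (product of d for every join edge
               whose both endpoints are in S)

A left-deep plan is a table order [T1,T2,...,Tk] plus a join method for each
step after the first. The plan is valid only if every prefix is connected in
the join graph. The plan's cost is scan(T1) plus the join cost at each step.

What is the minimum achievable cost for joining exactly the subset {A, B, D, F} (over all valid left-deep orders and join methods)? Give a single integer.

Selinger DP over subsets of {A,B,D,F}:
  {B}: scan cost=50, card=50
  {D}: scan cost=80, card=80
  {A}: scan cost=500, card=500
  {F}: scan cost=150, card=150
  {BD}: card=200; try (B,hash)→760, (D,merge)→1040, (B,merge)→1070, (D,hash)→1220, (D,nl)→4050, (B,nl)→4080; best=760 via (B,hash)
  {BF}: card=3750; try (B,hash)→900, (F,merge)→1750, (B,merge)→1850, (F,hash)→2500, (F,nl_idx)→4200, (F,nl)→7550 …(+1); best=900 via (B,hash)
  {AD}: card=500; try (D,hash)→2120, (A,merge)→5720, (D,merge)→6140, (A,hash)→9160, (A,nl)→40080, (D,nl)→40500; best=2120 via (D,hash)
  {ABD}: card=1250; try (B,hash)→3220, (B,merge)→7470, (A,merge)→7560, (A,hash)→9960, (B,nl)→27120, (A,nl)→100760; best=3220 via (B,hash)
  {BDF}: card=15000; try (F,hash)→3360, (F,merge)→3910, (D,hash)→5770, (F,nl_idx)→17360, (F,nl)→30760, (D,merge)→50290 …(+1); best=3360 via (F,hash)
  {ABDF}: card=93750; try (F,hash)→6870, (F,merge)→19570, (A,hash)→27360, (F,nl_idx)→106970, (F,nl)→190720, (A,merge)→233360 …(+1); best=6870 via (F,hash)

6870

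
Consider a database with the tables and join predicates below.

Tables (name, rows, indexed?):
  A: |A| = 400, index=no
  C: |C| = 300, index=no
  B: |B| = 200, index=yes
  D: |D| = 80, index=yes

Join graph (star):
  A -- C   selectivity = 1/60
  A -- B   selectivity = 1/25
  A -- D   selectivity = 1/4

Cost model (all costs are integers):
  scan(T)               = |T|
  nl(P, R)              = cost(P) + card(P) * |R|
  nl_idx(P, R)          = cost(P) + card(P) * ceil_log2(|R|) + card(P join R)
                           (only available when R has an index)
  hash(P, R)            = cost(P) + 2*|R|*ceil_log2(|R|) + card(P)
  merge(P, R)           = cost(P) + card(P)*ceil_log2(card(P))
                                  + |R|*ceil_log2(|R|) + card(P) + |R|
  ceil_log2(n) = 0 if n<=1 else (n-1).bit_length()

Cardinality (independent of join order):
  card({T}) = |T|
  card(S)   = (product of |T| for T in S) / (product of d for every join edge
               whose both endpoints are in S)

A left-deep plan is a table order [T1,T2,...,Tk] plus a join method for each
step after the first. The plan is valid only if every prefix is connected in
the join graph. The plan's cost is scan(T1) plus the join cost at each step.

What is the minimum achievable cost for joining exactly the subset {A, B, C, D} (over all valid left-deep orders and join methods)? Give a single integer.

28520

Selinger DP over subsets of {A,B,C,D}:
  {A}: scan cost=400, card=400
  {C}: scan cost=300, card=300
  {B}: scan cost=200, card=200
  {D}: scan cost=80, card=80
  {AC}: card=2000; try (C,hash)→6200, (A,merge)→7300, (C,merge)→7400, (A,hash)→7800, (A,nl)→120300, (C,nl)→120400; best=6200 via (C,hash)
  {AB}: card=3200; try (B,hash)→4000, (A,merge)→6000, (B,merge)→6200, (B,nl_idx)→6800, (A,hash)→7600, (A,nl)→80200 …(+1); best=4000 via (B,hash)
  {AD}: card=8000; try (D,hash)→1920, (A,merge)→4720, (D,merge)→5040, (A,hash)→7360, (D,nl_idx)→11200, (A,nl)→32080 …(+1); best=1920 via (D,hash)
  {ABC}: card=16000; try (B,hash)→11400, (C,hash)→12600, (B,merge)→32000, (B,nl_idx)→38200, (C,merge)→48600, (B,nl)→406200 …(+1); best=11400 via (B,hash)
  {ACD}: card=40000; try (D,hash)→9320, (C,hash)→15320, (D,merge)→30840, (D,nl_idx)→60200, (C,merge)→116920, (D,nl)→166200 …(+1); best=9320 via (D,hash)
  {ABD}: card=64000; try (D,hash)→8320, (B,hash)→13120, (D,merge)→46240, (D,nl_idx)→90400, (B,merge)→115720, (B,nl_idx)→129920 …(+2); best=8320 via (D,hash)
  {ABCD}: card=320000; try (D,hash)→28520, (B,hash)→52520, (C,hash)→77720, (D,merge)→252040, (D,nl_idx)→443400, (B,nl_idx)→649320 …(+5); best=28520 via (D,hash)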